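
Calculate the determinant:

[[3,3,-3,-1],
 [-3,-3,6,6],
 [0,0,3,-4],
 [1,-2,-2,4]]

243

Expand along row 3 (it has 2 zeros):
  + (3) · M_33   where M_33 = det([3 3 -1; -3 -3 6; 1 -2 4]) = 45
  − (-4) · M_34   where M_34 = det([3 3 -3; -3 -3 6; 1 -2 -2]) = 27
det = (+1)·(3)·(45) + (-1)·(-4)·(27) = 243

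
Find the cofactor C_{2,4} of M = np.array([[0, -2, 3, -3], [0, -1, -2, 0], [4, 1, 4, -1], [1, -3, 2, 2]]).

The cofactor is -31.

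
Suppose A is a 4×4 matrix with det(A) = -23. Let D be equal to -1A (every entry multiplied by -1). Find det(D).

The determinant is -23.

For a 4×4 matrix, det(-1A) = (-1)^4·det(A) = 1·det(A).
det(D) = (1)·(-23) = -23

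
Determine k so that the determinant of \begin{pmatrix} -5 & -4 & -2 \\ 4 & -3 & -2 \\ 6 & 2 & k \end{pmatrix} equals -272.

Expanding along the column containing k, det(M) is linear in k: det(M) = (31)·k + (-24).
Set (31)·k + (-24) = -272  ⇒  (31)·k = -248  ⇒  k = -8.

k = -8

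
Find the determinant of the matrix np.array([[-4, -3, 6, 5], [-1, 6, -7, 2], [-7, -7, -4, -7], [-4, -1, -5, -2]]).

Expand along row 1:
  + (-4) · M_11   where M_11 = det([6 -7 2; -7 -4 -7; -1 -5 -2]) = -51
  − (-3) · M_12   where M_12 = det([-1 -7 2; -7 -4 -7; -4 -5 -2]) = -33
  + (6) · M_13   where M_13 = det([-1 6 2; -7 -7 -7; -4 -1 -2]) = 35
  − (5) · M_14   where M_14 = det([-1 6 -7; -7 -7 -4; -4 -1 -5]) = 2
det = (+1)·(-4)·(-51) + (-1)·(-3)·(-33) + (+1)·(6)·(35) + (-1)·(5)·(2) = 305

305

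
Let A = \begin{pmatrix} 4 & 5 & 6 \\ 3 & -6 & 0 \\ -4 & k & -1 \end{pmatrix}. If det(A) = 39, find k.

Expanding along the row containing k, det(A) is linear in k: det(A) = (18)·k + (-105).
Set (18)·k + (-105) = 39  ⇒  (18)·k = 144  ⇒  k = 8.

k = 8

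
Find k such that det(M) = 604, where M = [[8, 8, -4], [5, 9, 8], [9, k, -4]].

Expanding along the column containing k, det(M) is linear in k: det(M) = (-84)·k + (772).
Set (-84)·k + (772) = 604  ⇒  (-84)·k = -168  ⇒  k = 2.

k = 2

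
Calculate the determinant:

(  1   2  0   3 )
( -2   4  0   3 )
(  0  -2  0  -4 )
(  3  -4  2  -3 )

Expand along column 3 (it has 3 zeros):
  − (2) · M_43   where M_43 = det([1 2 3; -2 4 3; 0 -2 -4]) = -14
det = (-1)·(2)·(-14) = 28

28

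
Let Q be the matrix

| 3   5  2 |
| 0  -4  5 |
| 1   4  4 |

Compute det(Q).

det(Q) = -75

Expand along column 1:
  + 3 · |-4 5; 4 4| = 3·(-16 − 20) = -108
  + 1 · |5 2; -4 5| = 1·(25 − (-8)) = 33
Sum: (-108) + (33) = -75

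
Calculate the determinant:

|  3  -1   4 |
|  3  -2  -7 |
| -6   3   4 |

Expand along column 1:
  + 3 · |-2 -7; 3 4| = 3·(-8 − (-21)) = 39
  − 3 · |-1 4; 3 4| = −3·(-4 − 12) = 48
  + (-6) · |-1 4; -2 -7| = (-6)·(7 − (-8)) = -90
Sum: (39) + (48) + (-90) = -3

-3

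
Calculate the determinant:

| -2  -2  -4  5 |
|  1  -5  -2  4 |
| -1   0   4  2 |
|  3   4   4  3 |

760

Expand along row 3 (it has 1 zero):
  + (-1) · M_31   where M_31 = det([-2 -4 5; -5 -2 4; 4 4 3]) = -140
  + (4) · M_33   where M_33 = det([-2 -2 5; 1 -5 4; 3 4 3]) = 139
  − (2) · M_34   where M_34 = det([-2 -2 -4; 1 -5 -2; 3 4 4]) = -32
det = (+1)·(-1)·(-140) + (+1)·(4)·(139) + (-1)·(2)·(-32) = 760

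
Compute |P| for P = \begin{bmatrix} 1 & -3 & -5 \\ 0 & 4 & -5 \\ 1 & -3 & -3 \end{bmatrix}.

det(P) = 8

Expand along column 1:
  + 1 · |4 -5; -3 -3| = 1·(-12 − 15) = -27
  + 1 · |-3 -5; 4 -5| = 1·(15 − (-20)) = 35
Sum: (-27) + (35) = 8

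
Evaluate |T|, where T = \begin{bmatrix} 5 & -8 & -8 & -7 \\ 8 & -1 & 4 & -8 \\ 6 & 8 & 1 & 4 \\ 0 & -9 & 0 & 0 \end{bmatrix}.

Expand along row 4 (it has 3 zeros):
  + (-9) · M_42   where M_42 = det([5 -8 -7; 8 4 -8; 6 1 4]) = 872
det = (+1)·(-9)·(872) = -7848

-7848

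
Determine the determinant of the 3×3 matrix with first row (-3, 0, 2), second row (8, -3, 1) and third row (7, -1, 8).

Expand along row 1:
  + (-3) · |-3 1; -1 8| = (-3)·(-24 − (-1)) = 69
  + 2 · |8 -3; 7 -1| = 2·(-8 − (-21)) = 26
Sum: (69) + (26) = 95

95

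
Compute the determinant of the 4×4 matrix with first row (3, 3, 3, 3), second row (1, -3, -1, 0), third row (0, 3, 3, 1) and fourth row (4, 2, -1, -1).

69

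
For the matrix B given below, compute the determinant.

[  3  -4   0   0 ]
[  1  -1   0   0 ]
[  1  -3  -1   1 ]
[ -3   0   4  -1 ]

B is block lower-triangular with a 2×2 block and a 2×2 block on the diagonal, so its determinant equals the product of the determinants of the diagonal blocks.
det of the 2×2 block = 1
det of the 2×2 block = -3
det = (1)·(-3) = -3

-3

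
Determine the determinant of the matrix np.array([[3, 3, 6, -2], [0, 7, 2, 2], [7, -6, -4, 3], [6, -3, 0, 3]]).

-618

Expand along row 2 (it has 1 zero):
  + (7) · M_22   where M_22 = det([3 6 -2; 7 -4 3; 6 0 3]) = -102
  − (2) · M_23   where M_23 = det([3 3 -2; 7 -6 3; 6 -3 3]) = -66
  + (2) · M_24   where M_24 = det([3 3 6; 7 -6 -4; 6 -3 0]) = -18
det = (+1)·(7)·(-102) + (-1)·(2)·(-66) + (+1)·(2)·(-18) = -618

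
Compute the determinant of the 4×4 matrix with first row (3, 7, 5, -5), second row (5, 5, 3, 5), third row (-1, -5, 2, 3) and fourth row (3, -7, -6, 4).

2188

Expand along row 1:
  + (3) · M_11   where M_11 = det([5 3 5; -5 2 3; -7 -6 4]) = 347
  − (7) · M_12   where M_12 = det([5 3 5; -1 2 3; 3 -6 4]) = 169
  + (5) · M_13   where M_13 = det([5 5 5; -1 -5 3; 3 -7 4]) = 180
  − (-5) · M_14   where M_14 = det([5 5 3; -1 -5 2; 3 -7 -6]) = 286
det = (+1)·(3)·(347) + (-1)·(7)·(169) + (+1)·(5)·(180) + (-1)·(-5)·(286) = 2188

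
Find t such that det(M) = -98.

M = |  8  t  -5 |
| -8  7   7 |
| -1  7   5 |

Expanding along the column containing t, det(M) is linear in t: det(M) = (33)·t + (133).
Set (33)·t + (133) = -98  ⇒  (33)·t = -231  ⇒  t = -7.

t = -7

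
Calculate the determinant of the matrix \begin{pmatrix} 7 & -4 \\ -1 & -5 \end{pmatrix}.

-39

det = 7·(-5) − (-4)·(-1) = -35 − 4 = -39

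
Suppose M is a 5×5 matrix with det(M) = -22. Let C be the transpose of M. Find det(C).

det(C) = -22

det(Mᵀ) = det(M).
det(C) = (1)·(-22) = -22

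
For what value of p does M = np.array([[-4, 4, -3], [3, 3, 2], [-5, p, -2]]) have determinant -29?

-8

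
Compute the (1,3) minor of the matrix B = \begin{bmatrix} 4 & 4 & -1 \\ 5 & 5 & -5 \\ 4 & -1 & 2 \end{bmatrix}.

Delete row 1 and column 3; the remaining 2×2 submatrix is [5 5; 4 -1].
Its determinant is 5·(-1) − 5·4 = -25.

-25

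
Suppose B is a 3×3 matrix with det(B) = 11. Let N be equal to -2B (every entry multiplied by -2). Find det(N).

-88

For a 3×3 matrix, det(-2B) = (-2)^3·det(B) = -8·det(B).
det(N) = (-8)·(11) = -88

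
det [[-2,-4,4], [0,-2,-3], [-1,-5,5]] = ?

Expand along column 1:
  + (-2) · |-2 -3; -5 5| = (-2)·(-10 − 15) = 50
  + (-1) · |-4 4; -2 -3| = (-1)·(12 − (-8)) = -20
Sum: (50) + (-20) = 30

30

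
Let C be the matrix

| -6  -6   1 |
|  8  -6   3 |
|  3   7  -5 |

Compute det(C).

Expand along column 1:
  + (-6) · |-6 3; 7 -5| = (-6)·(30 − 21) = -54
  − 8 · |-6 1; 7 -5| = −8·(30 − 7) = -184
  + 3 · |-6 1; -6 3| = 3·(-18 − (-6)) = -36
Sum: (-54) + (-184) + (-36) = -274

det(C) = -274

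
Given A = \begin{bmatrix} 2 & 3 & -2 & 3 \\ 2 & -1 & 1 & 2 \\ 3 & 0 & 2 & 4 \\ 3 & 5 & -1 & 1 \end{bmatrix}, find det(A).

|A| = 59

Expand along row 3 (it has 1 zero):
  + (3) · M_31   where M_31 = det([3 -2 3; -1 1 2; 5 -1 1]) = -25
  + (2) · M_33   where M_33 = det([2 3 3; 2 -1 2; 3 5 1]) = 29
  − (4) · M_34   where M_34 = det([2 3 -2; 2 -1 1; 3 5 -1]) = -19
det = (+1)·(3)·(-25) + (+1)·(2)·(29) + (-1)·(4)·(-19) = 59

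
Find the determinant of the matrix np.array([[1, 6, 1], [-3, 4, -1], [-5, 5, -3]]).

-26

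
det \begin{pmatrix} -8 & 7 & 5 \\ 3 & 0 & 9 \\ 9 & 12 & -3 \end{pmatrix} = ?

1674

Expand along column 2:
  − 7 · |3 9; 9 -3| = −7·(-9 − 81) = 630
  − 12 · |-8 5; 3 9| = −12·(-72 − 15) = 1044
Sum: (630) + (1044) = 1674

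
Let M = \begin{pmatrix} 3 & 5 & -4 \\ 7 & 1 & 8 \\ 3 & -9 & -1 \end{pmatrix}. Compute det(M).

Expand along column 1:
  + 3 · |1 8; -9 -1| = 3·(-1 − (-72)) = 213
  − 7 · |5 -4; -9 -1| = −7·(-5 − 36) = 287
  + 3 · |5 -4; 1 8| = 3·(40 − (-4)) = 132
Sum: (213) + (287) + (132) = 632

det(M) = 632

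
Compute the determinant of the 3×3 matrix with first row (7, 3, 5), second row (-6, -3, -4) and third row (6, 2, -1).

Expand along column 1:
  + 7 · |-3 -4; 2 -1| = 7·(3 − (-8)) = 77
  − (-6) · |3 5; 2 -1| = −(-6)·(-3 − 10) = -78
  + 6 · |3 5; -3 -4| = 6·(-12 − (-15)) = 18
Sum: (77) + (-78) + (18) = 17

The determinant is 17.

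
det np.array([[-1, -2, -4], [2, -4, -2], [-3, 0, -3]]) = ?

12

Expand along row 3:
  + (-3) · |-2 -4; -4 -2| = (-3)·(4 − 16) = 36
  + (-3) · |-1 -2; 2 -4| = (-3)·(4 − (-4)) = -24
Sum: (36) + (-24) = 12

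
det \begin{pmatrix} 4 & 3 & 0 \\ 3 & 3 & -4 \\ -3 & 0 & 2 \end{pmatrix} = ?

42

Expand along column 2:
  − 3 · |3 -4; -3 2| = −3·(6 − 12) = 18
  + 3 · |4 0; -3 2| = 3·(8 − 0) = 24
Sum: (18) + (24) = 42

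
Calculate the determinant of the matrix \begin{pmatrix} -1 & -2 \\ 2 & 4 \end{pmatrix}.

det = (-1)·4 − (-2)·2 = -4 − (-4) = 0

The determinant is 0.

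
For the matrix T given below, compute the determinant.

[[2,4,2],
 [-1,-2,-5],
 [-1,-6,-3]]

|T| = -32

Expand along column 1:
  + 2 · |-2 -5; -6 -3| = 2·(6 − 30) = -48
  − (-1) · |4 2; -6 -3| = −(-1)·(-12 − (-12)) = 0
  + (-1) · |4 2; -2 -5| = (-1)·(-20 − (-4)) = 16
Sum: (-48) + (0) + (16) = -32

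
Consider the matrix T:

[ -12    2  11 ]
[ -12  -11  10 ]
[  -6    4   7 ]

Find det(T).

Expand along row 1:
  + (-12) · |-11 10; 4 7| = (-12)·(-77 − 40) = 1404
  − 2 · |-12 10; -6 7| = −2·(-84 − (-60)) = 48
  + 11 · |-12 -11; -6 4| = 11·(-48 − 66) = -1254
Sum: (1404) + (48) + (-1254) = 198

198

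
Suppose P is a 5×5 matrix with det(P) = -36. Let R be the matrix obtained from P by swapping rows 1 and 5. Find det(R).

Swapping two rows multiplies the determinant by −1.
det(R) = (-1)·(-36) = 36

36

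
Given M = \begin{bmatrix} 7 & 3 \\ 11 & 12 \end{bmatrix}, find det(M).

det(M) = 51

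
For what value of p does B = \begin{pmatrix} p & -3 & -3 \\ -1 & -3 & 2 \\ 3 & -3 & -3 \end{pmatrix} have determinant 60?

Expanding along the row containing p, det(B) is linear in p: det(B) = (15)·p + (-45).
Set (15)·p + (-45) = 60  ⇒  (15)·p = 105  ⇒  p = 7.

p = 7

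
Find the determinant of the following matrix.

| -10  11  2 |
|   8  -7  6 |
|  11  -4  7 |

The determinant is 450.

Expand along row 1:
  + (-10) · |-7 6; -4 7| = (-10)·(-49 − (-24)) = 250
  − 11 · |8 6; 11 7| = −11·(56 − 66) = 110
  + 2 · |8 -7; 11 -4| = 2·(-32 − (-77)) = 90
Sum: (250) + (110) + (90) = 450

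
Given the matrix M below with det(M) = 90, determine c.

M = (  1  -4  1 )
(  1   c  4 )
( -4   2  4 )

Expanding along the row containing c, det(M) is linear in c: det(M) = (8)·c + (74).
Set (8)·c + (74) = 90  ⇒  (8)·c = 16  ⇒  c = 2.

2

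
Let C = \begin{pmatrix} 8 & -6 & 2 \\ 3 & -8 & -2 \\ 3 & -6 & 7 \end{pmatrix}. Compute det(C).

The determinant is -370.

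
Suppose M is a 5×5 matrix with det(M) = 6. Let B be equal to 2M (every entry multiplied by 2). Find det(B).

For a 5×5 matrix, det(2M) = 2^5·det(M) = 32·det(M).
det(B) = (32)·(6) = 192

|B| = 192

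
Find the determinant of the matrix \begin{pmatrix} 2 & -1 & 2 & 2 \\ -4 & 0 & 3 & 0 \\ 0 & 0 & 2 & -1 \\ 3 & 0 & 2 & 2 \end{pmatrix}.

The determinant is -33.

Expand along column 2 (it has 3 zeros):
  − (-1) · M_12   where M_12 = det([-4 3 0; 0 2 -1; 3 2 2]) = -33
det = (-1)·(-1)·(-33) = -33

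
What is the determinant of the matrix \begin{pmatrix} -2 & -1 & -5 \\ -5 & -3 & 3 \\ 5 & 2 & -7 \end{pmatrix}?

-35

Expand along column 1:
  + (-2) · |-3 3; 2 -7| = (-2)·(21 − 6) = -30
  − (-5) · |-1 -5; 2 -7| = −(-5)·(7 − (-10)) = 85
  + 5 · |-1 -5; -3 3| = 5·(-3 − 15) = -90
Sum: (-30) + (85) + (-90) = -35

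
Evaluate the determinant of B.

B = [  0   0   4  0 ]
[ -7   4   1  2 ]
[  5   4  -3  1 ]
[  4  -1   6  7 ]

-1476

Expand along row 1 (it has 3 zeros):
  + (4) · M_13   where M_13 = det([-7 4 2; 5 4 1; 4 -1 7]) = -369
det = (+1)·(4)·(-369) = -1476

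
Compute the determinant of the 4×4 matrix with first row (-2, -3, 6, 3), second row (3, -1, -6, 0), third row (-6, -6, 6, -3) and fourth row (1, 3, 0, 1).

Expand along row 2 (it has 1 zero):
  − (3) · M_21   where M_21 = det([-3 6 3; -6 6 -3; 3 0 1]) = -90
  + (-1) · M_22   where M_22 = det([-2 6 3; -6 6 -3; 1 0 1]) = -12
  − (-6) · M_23   where M_23 = det([-2 -3 3; -6 -6 -3; 1 3 1]) = -51
det = (-1)·(3)·(-90) + (+1)·(-1)·(-12) + (-1)·(-6)·(-51) = -24

-24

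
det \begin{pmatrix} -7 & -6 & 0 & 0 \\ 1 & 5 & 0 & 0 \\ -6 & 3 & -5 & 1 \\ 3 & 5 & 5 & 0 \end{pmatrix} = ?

The matrix is block lower-triangular with a 2×2 block and a 2×2 block on the diagonal, so its determinant equals the product of the determinants of the diagonal blocks.
det of the 2×2 block = -29
det of the 2×2 block = -5
det = (-29)·(-5) = 145

145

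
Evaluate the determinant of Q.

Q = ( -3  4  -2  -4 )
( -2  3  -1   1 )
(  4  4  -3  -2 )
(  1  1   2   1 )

-280

Expand along row 1:
  + (-3) · M_11   where M_11 = det([3 -1 1; 4 -3 -2; 1 2 1]) = 20
  − (4) · M_12   where M_12 = det([-2 -1 1; 4 -3 -2; 1 2 1]) = 15
  + (-2) · M_13   where M_13 = det([-2 3 1; 4 4 -2; 1 1 1]) = -30
  − (-4) · M_14   where M_14 = det([-2 3 -1; 4 4 -3; 1 1 2]) = -55
det = (+1)·(-3)·(20) + (-1)·(4)·(15) + (+1)·(-2)·(-30) + (-1)·(-4)·(-55) = -280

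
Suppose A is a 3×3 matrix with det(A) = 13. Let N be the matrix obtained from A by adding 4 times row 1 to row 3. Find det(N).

Adding a multiple of one row to another leaves the determinant unchanged.
det(N) = (1)·(13) = 13

|N| = 13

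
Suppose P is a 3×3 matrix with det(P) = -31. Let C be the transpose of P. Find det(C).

det(Pᵀ) = det(P).
det(C) = (1)·(-31) = -31

|C| = -31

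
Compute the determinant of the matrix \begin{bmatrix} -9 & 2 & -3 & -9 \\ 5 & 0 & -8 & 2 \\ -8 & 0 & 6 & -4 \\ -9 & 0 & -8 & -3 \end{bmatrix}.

The determinant is 220.

Expand along column 2 (it has 3 zeros):
  − (2) · M_12   where M_12 = det([5 -8 2; -8 6 -4; -9 -8 -3]) = -110
det = (-1)·(2)·(-110) = 220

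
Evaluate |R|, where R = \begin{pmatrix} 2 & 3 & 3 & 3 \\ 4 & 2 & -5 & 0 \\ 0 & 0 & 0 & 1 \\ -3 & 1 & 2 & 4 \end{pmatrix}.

Expand along row 3 (it has 3 zeros):
  − (1) · M_34   where M_34 = det([2 3 3; 4 2 -5; -3 1 2]) = 69
det = (-1)·(1)·(69) = -69

-69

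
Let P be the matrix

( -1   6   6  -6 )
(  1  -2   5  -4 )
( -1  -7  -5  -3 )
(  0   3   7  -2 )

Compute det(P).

-397

Expand along row 4 (it has 1 zero):
  + (3) · M_42   where M_42 = det([-1 6 -6; 1 5 -4; -1 -5 -3]) = 77
  − (7) · M_43   where M_43 = det([-1 6 -6; 1 -2 -4; -1 -7 -3]) = 118
  + (-2) · M_44   where M_44 = det([-1 6 6; 1 -2 5; -1 -7 -5]) = -99
det = (+1)·(3)·(77) + (-1)·(7)·(118) + (+1)·(-2)·(-99) = -397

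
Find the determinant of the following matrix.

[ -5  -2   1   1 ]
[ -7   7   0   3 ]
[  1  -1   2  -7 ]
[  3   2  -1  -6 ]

Expand along row 2 (it has 1 zero):
  − (-7) · M_21   where M_21 = det([-2 1 1; -1 2 -7; 2 -1 -6]) = 15
  + (7) · M_22   where M_22 = det([-5 1 1; 1 2 -7; 3 -1 -6]) = 73
  + (3) · M_24   where M_24 = det([-5 -2 1; 1 -1 2; 3 2 -1]) = 6
det = (-1)·(-7)·(15) + (+1)·(7)·(73) + (+1)·(3)·(6) = 634

634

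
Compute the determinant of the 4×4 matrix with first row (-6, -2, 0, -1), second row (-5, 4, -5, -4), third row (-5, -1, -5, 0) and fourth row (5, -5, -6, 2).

Expand along row 1 (it has 1 zero):
  + (-6) · M_11   where M_11 = det([4 -5 -4; -1 -5 0; -5 -6 2]) = 26
  − (-2) · M_12   where M_12 = det([-5 -5 -4; -5 -5 0; 5 -6 2]) = -220
  − (-1) · M_14   where M_14 = det([-5 4 -5; -5 -1 -5; 5 -5 -6]) = -275
det = (+1)·(-6)·(26) + (-1)·(-2)·(-220) + (-1)·(-1)·(-275) = -871

The determinant is -871.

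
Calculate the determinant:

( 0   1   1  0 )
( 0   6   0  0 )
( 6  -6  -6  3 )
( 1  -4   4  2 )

-54

Expand along row 2 (it has 3 zeros):
  + (6) · M_22   where M_22 = det([0 1 0; 6 -6 3; 1 4 2]) = -9
det = (+1)·(6)·(-9) = -54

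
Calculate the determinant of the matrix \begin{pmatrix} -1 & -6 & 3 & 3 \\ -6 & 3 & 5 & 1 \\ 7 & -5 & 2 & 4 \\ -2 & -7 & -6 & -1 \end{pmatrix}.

-440

Expand along row 1:
  + (-1) · M_11   where M_11 = det([3 5 1; -5 2 4; -7 -6 -1]) = -55
  − (-6) · M_12   where M_12 = det([-6 5 1; 7 2 4; -2 -6 -1]) = -175
  + (3) · M_13   where M_13 = det([-6 3 1; 7 -5 4; -2 -7 -1]) = -260
  − (3) · M_14   where M_14 = det([-6 3 5; 7 -5 2; -2 -7 -6]) = -445
det = (+1)·(-1)·(-55) + (-1)·(-6)·(-175) + (+1)·(3)·(-260) + (-1)·(3)·(-445) = -440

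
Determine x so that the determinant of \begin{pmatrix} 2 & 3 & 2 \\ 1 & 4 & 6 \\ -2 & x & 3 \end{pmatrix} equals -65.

6

Expanding along the column containing x, det(A) is linear in x: det(A) = (-10)·x + (-5).
Set (-10)·x + (-5) = -65  ⇒  (-10)·x = -60  ⇒  x = 6.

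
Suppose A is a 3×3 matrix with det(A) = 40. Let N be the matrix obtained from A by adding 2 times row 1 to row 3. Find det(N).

40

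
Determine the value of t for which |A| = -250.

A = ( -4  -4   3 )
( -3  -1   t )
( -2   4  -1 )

-9

Expanding along the column containing t, det(A) is linear in t: det(A) = (24)·t + (-34).
Set (24)·t + (-34) = -250  ⇒  (24)·t = -216  ⇒  t = -9.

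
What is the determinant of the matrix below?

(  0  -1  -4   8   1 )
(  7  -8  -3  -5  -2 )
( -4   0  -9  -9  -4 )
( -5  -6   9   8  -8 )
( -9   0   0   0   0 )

92214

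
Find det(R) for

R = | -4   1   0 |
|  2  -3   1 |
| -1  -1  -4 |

The determinant is -45.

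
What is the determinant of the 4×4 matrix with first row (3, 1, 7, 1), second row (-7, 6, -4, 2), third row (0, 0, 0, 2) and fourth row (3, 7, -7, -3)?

Expand along row 3 (it has 3 zeros):
  − (2) · M_34   where M_34 = det([3 1 7; -7 6 -4; 3 7 -7]) = -572
det = (-1)·(2)·(-572) = 1144

1144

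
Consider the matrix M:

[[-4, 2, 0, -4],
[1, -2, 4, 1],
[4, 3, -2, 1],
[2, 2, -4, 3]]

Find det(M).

Expand along row 1 (it has 1 zero):
  + (-4) · M_11   where M_11 = det([-2 4 1; 3 -2 1; 2 -4 3]) = -32
  − (2) · M_12   where M_12 = det([1 4 1; 4 -2 1; 2 -4 3]) = -54
  − (-4) · M_14   where M_14 = det([1 -2 4; 4 3 -2; 2 2 -4]) = -24
det = (+1)·(-4)·(-32) + (-1)·(2)·(-54) + (-1)·(-4)·(-24) = 140

140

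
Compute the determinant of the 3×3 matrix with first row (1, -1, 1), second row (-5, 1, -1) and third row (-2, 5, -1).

-16

Expand along row 1:
  + 1 · |1 -1; 5 -1| = 1·(-1 − (-5)) = 4
  − (-1) · |-5 -1; -2 -1| = −(-1)·(5 − 2) = 3
  + 1 · |-5 1; -2 5| = 1·(-25 − (-2)) = -23
Sum: (4) + (3) + (-23) = -16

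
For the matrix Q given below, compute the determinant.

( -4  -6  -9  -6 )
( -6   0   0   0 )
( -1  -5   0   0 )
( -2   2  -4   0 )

Expand along row 2 (it has 3 zeros):
  − (-6) · M_21   where M_21 = det([-6 -9 -6; -5 0 0; 2 -4 0]) = -120
det = (-1)·(-6)·(-120) = -720

|Q| = -720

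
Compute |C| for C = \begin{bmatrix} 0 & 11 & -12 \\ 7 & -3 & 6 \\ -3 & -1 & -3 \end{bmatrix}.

Expand along column 1:
  − 7 · |11 -12; -1 -3| = −7·(-33 − 12) = 315
  + (-3) · |11 -12; -3 6| = (-3)·(66 − 36) = -90
Sum: (315) + (-90) = 225

det(C) = 225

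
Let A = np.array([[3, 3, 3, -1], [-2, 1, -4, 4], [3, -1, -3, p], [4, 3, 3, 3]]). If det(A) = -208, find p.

p = 9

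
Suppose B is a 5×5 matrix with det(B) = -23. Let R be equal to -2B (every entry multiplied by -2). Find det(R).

|R| = 736

For a 5×5 matrix, det(-2B) = (-2)^5·det(B) = -32·det(B).
det(R) = (-32)·(-23) = 736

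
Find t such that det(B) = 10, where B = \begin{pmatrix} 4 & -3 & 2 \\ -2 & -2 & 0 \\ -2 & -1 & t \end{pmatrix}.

-1

Expanding along the row containing t, det(B) is linear in t: det(B) = (-14)·t + (-4).
Set (-14)·t + (-4) = 10  ⇒  (-14)·t = 14  ⇒  t = -1.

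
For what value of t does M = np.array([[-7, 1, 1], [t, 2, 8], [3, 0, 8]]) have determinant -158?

t = 8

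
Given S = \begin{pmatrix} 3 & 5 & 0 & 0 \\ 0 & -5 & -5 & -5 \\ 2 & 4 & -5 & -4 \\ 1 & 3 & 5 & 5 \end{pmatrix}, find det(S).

55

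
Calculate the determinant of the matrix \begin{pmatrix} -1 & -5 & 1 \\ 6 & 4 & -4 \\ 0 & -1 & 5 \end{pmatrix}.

The determinant is 128.

Expand along row 3:
  − (-1) · |-1 1; 6 -4| = −(-1)·(4 − 6) = -2
  + 5 · |-1 -5; 6 4| = 5·(-4 − (-30)) = 130
Sum: (-2) + (130) = 128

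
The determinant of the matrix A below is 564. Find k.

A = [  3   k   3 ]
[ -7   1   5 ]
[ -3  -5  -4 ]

k = -9

Expanding along the column containing k, det(A) is linear in k: det(A) = (-43)·k + (177).
Set (-43)·k + (177) = 564  ⇒  (-43)·k = 387  ⇒  k = -9.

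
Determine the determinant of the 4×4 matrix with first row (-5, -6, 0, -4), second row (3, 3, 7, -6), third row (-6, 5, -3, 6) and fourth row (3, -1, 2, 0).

1116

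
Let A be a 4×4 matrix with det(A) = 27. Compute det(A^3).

19683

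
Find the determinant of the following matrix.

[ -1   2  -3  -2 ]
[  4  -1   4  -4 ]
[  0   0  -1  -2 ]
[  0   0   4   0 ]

The determinant is -56.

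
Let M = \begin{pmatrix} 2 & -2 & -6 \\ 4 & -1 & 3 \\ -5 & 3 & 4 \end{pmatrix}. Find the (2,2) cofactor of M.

-22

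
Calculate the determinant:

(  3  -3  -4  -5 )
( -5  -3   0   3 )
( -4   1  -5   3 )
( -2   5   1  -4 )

Expand along row 2 (it has 1 zero):
  − (-5) · M_21   where M_21 = det([-3 -4 -5; 1 -5 3; 5 1 -4]) = -257
  + (-3) · M_22   where M_22 = det([3 -4 -5; -4 -5 3; -2 1 -4]) = 209
  + (3) · M_24   where M_24 = det([3 -3 -4; -4 1 -5; -2 5 1]) = 108
det = (-1)·(-5)·(-257) + (+1)·(-3)·(209) + (+1)·(3)·(108) = -1588

The determinant is -1588.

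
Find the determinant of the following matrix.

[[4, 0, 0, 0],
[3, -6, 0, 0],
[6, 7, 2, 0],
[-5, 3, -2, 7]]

-336

The matrix is lower triangular, so the determinant is the product of the diagonal entries:
det = (4) · (-6) · (2) · (7) = -336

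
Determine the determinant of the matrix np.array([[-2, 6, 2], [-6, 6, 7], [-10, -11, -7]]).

The determinant is -490.

Expand along row 1:
  + (-2) · |6 7; -11 -7| = (-2)·(-42 − (-77)) = -70
  − 6 · |-6 7; -10 -7| = −6·(42 − (-70)) = -672
  + 2 · |-6 6; -10 -11| = 2·(66 − (-60)) = 252
Sum: (-70) + (-672) + (252) = -490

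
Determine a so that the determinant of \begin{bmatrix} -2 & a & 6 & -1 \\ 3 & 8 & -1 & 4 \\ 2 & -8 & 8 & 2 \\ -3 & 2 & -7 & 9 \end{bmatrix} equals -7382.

Expanding along the row containing a, det(A) is linear in a: det(A) = (-322)·a + (-4484).
Set (-322)·a + (-4484) = -7382  ⇒  (-322)·a = -2898  ⇒  a = 9.

a = 9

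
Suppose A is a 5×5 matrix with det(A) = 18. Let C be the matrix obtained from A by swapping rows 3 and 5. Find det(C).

The determinant is -18.

Swapping two rows multiplies the determinant by −1.
det(C) = (-1)·(18) = -18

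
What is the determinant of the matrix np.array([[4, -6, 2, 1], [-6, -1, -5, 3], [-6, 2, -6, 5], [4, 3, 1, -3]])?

Expand along row 1:
  + (4) · M_11   where M_11 = det([-1 -5 3; 2 -6 5; 3 1 -3]) = -58
  − (-6) · M_12   where M_12 = det([-6 -5 3; -6 -6 5; 4 1 -3]) = -34
  + (2) · M_13   where M_13 = det([-6 -1 3; -6 2 5; 4 3 -3]) = 46
  − (1) · M_14   where M_14 = det([-6 -1 -5; -6 2 -6; 4 3 1]) = 28
det = (+1)·(4)·(-58) + (-1)·(-6)·(-34) + (+1)·(2)·(46) + (-1)·(1)·(28) = -372

-372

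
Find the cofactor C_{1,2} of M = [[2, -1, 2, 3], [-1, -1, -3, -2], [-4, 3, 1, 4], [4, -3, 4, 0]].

Delete row 1 and column 2; the remaining 3×3 submatrix is [-1 -3 -2; -4 1 4; 4 4 0].
Its determinant is 8.
The cofactor carries sign (−1)^(1+2) = −1, so C_{1,2} = −(8) = -8.

-8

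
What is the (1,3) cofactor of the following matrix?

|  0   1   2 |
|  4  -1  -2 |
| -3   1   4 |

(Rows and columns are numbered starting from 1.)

Delete row 1 and column 3; the remaining 2×2 submatrix is [4 -1; -3 1].
Its determinant is 4·1 − (-1)·(-3) = 1.
The cofactor carries sign (−1)^(1+3) = +1, so C_{1,3} = +(1) = 1.

1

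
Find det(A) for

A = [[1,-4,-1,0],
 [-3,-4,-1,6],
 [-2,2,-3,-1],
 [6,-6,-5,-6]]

The determinant is 224.

Expand along row 1 (it has 1 zero):
  + (1) · M_11   where M_11 = det([-4 -1 6; 2 -3 -1; -6 -5 -6]) = -238
  − (-4) · M_12   where M_12 = det([-3 -1 6; -2 -3 -1; 6 -5 -6]) = 147
  + (-1) · M_13   where M_13 = det([-3 -4 6; -2 2 -1; 6 -6 -6]) = 126
det = (+1)·(1)·(-238) + (-1)·(-4)·(147) + (+1)·(-1)·(126) = 224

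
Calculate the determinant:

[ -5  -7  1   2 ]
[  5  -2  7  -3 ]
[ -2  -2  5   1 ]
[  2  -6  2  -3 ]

Expand along row 1:
  + (-5) · M_11   where M_11 = det([-2 7 -3; -2 5 1; -6 2 -3]) = -128
  − (-7) · M_12   where M_12 = det([5 7 -3; -2 5 1; 2 2 -3]) = -71
  + (1) · M_13   where M_13 = det([5 -2 -3; -2 -2 1; 2 -6 -3]) = 20
  − (2) · M_14   where M_14 = det([5 -2 7; -2 -2 5; 2 -6 2]) = 214
det = (+1)·(-5)·(-128) + (-1)·(-7)·(-71) + (+1)·(1)·(20) + (-1)·(2)·(214) = -265

-265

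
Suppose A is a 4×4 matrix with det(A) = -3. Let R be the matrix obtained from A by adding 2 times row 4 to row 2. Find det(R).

-3

Adding a multiple of one row to another leaves the determinant unchanged.
det(R) = (1)·(-3) = -3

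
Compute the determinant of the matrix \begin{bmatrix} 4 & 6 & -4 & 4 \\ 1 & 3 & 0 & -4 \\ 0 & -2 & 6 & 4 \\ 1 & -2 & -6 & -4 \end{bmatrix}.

-776

Expand along row 2 (it has 1 zero):
  − (1) · M_21   where M_21 = det([6 -4 4; -2 6 4; -2 -6 -4]) = 160
  + (3) · M_22   where M_22 = det([4 -4 4; 0 6 4; 1 -6 -4]) = -40
  + (-4) · M_24   where M_24 = det([4 6 -4; 0 -2 6; 1 -2 -6]) = 124
det = (-1)·(1)·(160) + (+1)·(3)·(-40) + (+1)·(-4)·(124) = -776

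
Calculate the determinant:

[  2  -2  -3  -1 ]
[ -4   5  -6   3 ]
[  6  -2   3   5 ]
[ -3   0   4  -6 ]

-248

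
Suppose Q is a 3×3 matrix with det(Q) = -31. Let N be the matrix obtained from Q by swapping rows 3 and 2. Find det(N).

Swapping two rows multiplies the determinant by −1.
det(N) = (-1)·(-31) = 31

The determinant is 31.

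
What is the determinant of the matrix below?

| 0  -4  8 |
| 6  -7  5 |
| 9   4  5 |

636

Expand along column 1:
  − 6 · |-4 8; 4 5| = −6·(-20 − 32) = 312
  + 9 · |-4 8; -7 5| = 9·(-20 − (-56)) = 324
Sum: (312) + (324) = 636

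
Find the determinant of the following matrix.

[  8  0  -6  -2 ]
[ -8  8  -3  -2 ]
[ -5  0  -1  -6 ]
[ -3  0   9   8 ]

The determinant is 928.

Expand along column 2 (it has 3 zeros):
  + (8) · M_22   where M_22 = det([8 -6 -2; -5 -1 -6; -3 9 8]) = 116
det = (+1)·(8)·(116) = 928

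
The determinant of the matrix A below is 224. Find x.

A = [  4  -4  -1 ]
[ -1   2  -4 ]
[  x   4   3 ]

x = 8

Expanding along the row containing x, det(A) is linear in x: det(A) = (18)·x + (80).
Set (18)·x + (80) = 224  ⇒  (18)·x = 144  ⇒  x = 8.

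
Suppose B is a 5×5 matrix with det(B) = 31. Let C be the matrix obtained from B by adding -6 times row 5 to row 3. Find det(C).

|C| = 31

Adding a multiple of one row to another leaves the determinant unchanged.
det(C) = (1)·(31) = 31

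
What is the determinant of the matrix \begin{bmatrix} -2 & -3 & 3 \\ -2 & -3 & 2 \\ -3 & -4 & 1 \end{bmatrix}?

Expand along row 1:
  + (-2) · |-3 2; -4 1| = (-2)·(-3 − (-8)) = -10
  − (-3) · |-2 2; -3 1| = −(-3)·(-2 − (-6)) = 12
  + 3 · |-2 -3; -3 -4| = 3·(8 − 9) = -3
Sum: (-10) + (12) + (-3) = -1

-1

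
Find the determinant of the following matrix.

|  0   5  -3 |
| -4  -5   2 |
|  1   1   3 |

Expand along row 1:
  − 5 · |-4 2; 1 3| = −5·(-12 − 2) = 70
  + (-3) · |-4 -5; 1 1| = (-3)·(-4 − (-5)) = -3
Sum: (70) + (-3) = 67

The determinant is 67.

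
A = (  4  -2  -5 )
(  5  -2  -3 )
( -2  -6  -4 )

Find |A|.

Expand along row 1:
  + 4 · |-2 -3; -6 -4| = 4·(8 − 18) = -40
  − (-2) · |5 -3; -2 -4| = −(-2)·(-20 − 6) = -52
  + (-5) · |5 -2; -2 -6| = (-5)·(-30 − 4) = 170
Sum: (-40) + (-52) + (170) = 78

|A| = 78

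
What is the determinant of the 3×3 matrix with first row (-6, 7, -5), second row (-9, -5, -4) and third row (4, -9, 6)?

Expand along row 1:
  + (-6) · |-5 -4; -9 6| = (-6)·(-30 − 36) = 396
  − 7 · |-9 -4; 4 6| = −7·(-54 − (-16)) = 266
  + (-5) · |-9 -5; 4 -9| = (-5)·(81 − (-20)) = -505
Sum: (396) + (266) + (-505) = 157

157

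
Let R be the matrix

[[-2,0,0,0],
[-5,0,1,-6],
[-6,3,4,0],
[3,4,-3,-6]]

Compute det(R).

Expand along row 1 (it has 3 zeros):
  + (-2) · M_11   where M_11 = det([0 1 -6; 3 4 0; 4 -3 -6]) = 168
det = (+1)·(-2)·(168) = -336

det(R) = -336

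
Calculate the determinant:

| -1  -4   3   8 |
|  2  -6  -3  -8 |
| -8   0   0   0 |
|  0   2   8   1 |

4880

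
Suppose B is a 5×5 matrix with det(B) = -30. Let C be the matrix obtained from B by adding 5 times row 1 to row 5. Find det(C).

Adding a multiple of one row to another leaves the determinant unchanged.
det(C) = (1)·(-30) = -30

The determinant is -30.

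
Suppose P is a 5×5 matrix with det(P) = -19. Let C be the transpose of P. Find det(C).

det(C) = -19

det(Pᵀ) = det(P).
det(C) = (1)·(-19) = -19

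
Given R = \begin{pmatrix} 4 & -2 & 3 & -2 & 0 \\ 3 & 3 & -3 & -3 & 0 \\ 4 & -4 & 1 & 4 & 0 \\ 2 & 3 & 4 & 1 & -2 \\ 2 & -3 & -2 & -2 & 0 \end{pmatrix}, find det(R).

Expand along column 5 (it has 4 zeros):
  − (-2) · M_45   where M_45 = det([4 -2 3 -2; 3 3 -3 -3; 4 -4 1 4; 2 -3 -2 -2]) = 690
det = (-1)·(-2)·(690) = 1380

|R| = 1380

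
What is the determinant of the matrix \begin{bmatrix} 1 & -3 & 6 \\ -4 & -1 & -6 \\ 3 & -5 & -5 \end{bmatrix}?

The determinant is 227.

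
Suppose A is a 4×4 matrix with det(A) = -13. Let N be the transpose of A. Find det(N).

|N| = -13

det(Aᵀ) = det(A).
det(N) = (1)·(-13) = -13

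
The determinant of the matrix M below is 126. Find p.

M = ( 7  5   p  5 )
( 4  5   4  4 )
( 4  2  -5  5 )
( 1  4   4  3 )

-2

Expanding along the column containing p, det(M) is linear in p: det(M) = (-35)·p + (56).
Set (-35)·p + (56) = 126  ⇒  (-35)·p = 70  ⇒  p = -2.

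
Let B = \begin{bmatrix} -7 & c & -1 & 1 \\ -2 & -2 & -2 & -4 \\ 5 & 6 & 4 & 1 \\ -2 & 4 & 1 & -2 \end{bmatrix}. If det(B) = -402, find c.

c = -7

Expanding along the column containing c, det(B) is linear in c: det(B) = (50)·c + (-52).
Set (50)·c + (-52) = -402  ⇒  (50)·c = -350  ⇒  c = -7.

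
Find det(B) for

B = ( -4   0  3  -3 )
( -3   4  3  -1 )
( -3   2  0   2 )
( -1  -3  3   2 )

Expand along row 1 (it has 1 zero):
  + (-4) · M_11   where M_11 = det([4 3 -1; 2 0 2; -3 3 2]) = -60
  + (3) · M_13   where M_13 = det([-3 4 -1; -3 2 2; -1 -3 2]) = -25
  − (-3) · M_14   where M_14 = det([-3 4 3; -3 2 0; -1 -3 3]) = 51
det = (+1)·(-4)·(-60) + (+1)·(3)·(-25) + (-1)·(-3)·(51) = 318

det(B) = 318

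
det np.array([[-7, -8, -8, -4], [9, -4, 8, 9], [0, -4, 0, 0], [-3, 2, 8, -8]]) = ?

Expand along row 3 (it has 3 zeros):
  − (-4) · M_32   where M_32 = det([-7 -8 -4; 9 8 9; -3 8 -8]) = 208
det = (-1)·(-4)·(208) = 832

832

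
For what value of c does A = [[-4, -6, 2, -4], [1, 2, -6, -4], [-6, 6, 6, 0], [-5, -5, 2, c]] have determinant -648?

-3

Expanding along the row containing c, det(A) is linear in c: det(A) = (-336)·c + (-1656).
Set (-336)·c + (-1656) = -648  ⇒  (-336)·c = 1008  ⇒  c = -3.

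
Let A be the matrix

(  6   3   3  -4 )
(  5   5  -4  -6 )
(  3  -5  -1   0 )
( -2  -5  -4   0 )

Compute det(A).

|A| = 638

Expand along column 4 (it has 2 zeros):
  − (-4) · M_14   where M_14 = det([5 5 -4; 3 -5 -1; -2 -5 -4]) = 245
  + (-6) · M_24   where M_24 = det([6 3 3; 3 -5 -1; -2 -5 -4]) = 57
det = (-1)·(-4)·(245) + (+1)·(-6)·(57) = 638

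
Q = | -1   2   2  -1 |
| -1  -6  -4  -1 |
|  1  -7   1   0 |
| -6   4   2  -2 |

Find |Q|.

Expand along row 3 (it has 1 zero):
  + (1) · M_31   where M_31 = det([2 2 -1; -6 -4 -1; 4 2 -2]) = -16
  − (-7) · M_32   where M_32 = det([-1 2 -1; -1 -4 -1; -6 2 -2]) = 24
  + (1) · M_33   where M_33 = det([-1 2 -1; -1 -6 -1; -6 4 -2]) = 32
det = (+1)·(1)·(-16) + (-1)·(-7)·(24) + (+1)·(1)·(32) = 184

184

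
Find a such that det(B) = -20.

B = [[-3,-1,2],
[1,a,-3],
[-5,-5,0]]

Expanding along the row containing a, det(B) is linear in a: det(B) = (10)·a + (20).
Set (10)·a + (20) = -20  ⇒  (10)·a = -40  ⇒  a = -4.

a = -4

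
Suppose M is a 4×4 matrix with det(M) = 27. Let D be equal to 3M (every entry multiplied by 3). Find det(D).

2187

For a 4×4 matrix, det(3M) = 3^4·det(M) = 81·det(M).
det(D) = (81)·(27) = 2187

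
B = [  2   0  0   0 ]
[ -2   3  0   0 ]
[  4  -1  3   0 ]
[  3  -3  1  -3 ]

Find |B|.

|B| = -54

B is block lower-triangular with a 2×2 block and a 2×2 block on the diagonal, so its determinant equals the product of the determinants of the diagonal blocks.
det of the 2×2 block = 6
det of the 2×2 block = -9
det = (6)·(-9) = -54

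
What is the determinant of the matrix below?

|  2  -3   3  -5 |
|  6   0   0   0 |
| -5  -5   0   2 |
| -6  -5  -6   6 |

The determinant is 756.

Expand along row 2 (it has 3 zeros):
  − (6) · M_21   where M_21 = det([-3 3 -5; -5 0 2; -5 -6 6]) = -126
det = (-1)·(6)·(-126) = 756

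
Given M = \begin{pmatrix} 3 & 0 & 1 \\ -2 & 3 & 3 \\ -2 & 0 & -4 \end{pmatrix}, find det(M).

-30

Expand along column 2:
  + 3 · |3 1; -2 -4| = 3·(-12 − (-2)) = -30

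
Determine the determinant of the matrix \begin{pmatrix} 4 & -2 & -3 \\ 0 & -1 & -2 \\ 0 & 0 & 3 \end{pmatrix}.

-12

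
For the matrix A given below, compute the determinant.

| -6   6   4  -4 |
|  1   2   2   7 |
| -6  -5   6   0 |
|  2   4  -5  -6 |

Expand along row 3 (it has 1 zero):
  + (-6) · M_31   where M_31 = det([6 4 -4; 2 2 7; 4 -5 -6]) = 370
  − (-5) · M_32   where M_32 = det([-6 4 -4; 1 2 7; 2 -5 -6]) = -22
  + (6) · M_33   where M_33 = det([-6 6 -4; 1 2 7; 2 4 -6]) = 360
det = (+1)·(-6)·(370) + (-1)·(-5)·(-22) + (+1)·(6)·(360) = -170

-170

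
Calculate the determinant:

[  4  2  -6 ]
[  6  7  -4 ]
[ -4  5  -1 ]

-252

Expand along row 1:
  + 4 · |7 -4; 5 -1| = 4·(-7 − (-20)) = 52
  − 2 · |6 -4; -4 -1| = −2·(-6 − 16) = 44
  + (-6) · |6 7; -4 5| = (-6)·(30 − (-28)) = -348
Sum: (52) + (44) + (-348) = -252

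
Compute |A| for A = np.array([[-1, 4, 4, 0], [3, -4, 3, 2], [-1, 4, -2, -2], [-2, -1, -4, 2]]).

Expand along row 1 (it has 1 zero):
  + (-1) · M_11   where M_11 = det([-4 3 2; 4 -2 -2; -1 -4 2]) = -6
  − (4) · M_12   where M_12 = det([3 3 2; -1 -2 -2; -2 -4 2]) = -18
  + (4) · M_13   where M_13 = det([3 -4 2; -1 4 -2; -2 -1 2]) = 12
det = (+1)·(-1)·(-6) + (-1)·(4)·(-18) + (+1)·(4)·(12) = 126

126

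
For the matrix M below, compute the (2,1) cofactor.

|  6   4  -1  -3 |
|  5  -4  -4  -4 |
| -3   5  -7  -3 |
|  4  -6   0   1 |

-85

Delete row 2 and column 1; the remaining 3×3 submatrix is [4 -1 -3; 5 -7 -3; -6 0 1].
Its determinant is 85.
The cofactor carries sign (−1)^(2+1) = −1, so C_{2,1} = −(85) = -85.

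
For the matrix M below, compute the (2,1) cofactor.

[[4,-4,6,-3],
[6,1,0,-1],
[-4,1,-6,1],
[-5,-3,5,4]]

The cofactor is -113.

Delete row 2 and column 1; the remaining 3×3 submatrix is [-4 6 -3; 1 -6 1; -3 5 4].
Its determinant is 113.
The cofactor carries sign (−1)^(2+1) = −1, so C_{2,1} = −(113) = -113.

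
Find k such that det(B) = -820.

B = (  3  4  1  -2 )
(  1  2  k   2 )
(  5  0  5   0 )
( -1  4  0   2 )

-8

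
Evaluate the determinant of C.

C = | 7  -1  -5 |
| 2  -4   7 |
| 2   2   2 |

Expand along column 1:
  + 7 · |-4 7; 2 2| = 7·(-8 − 14) = -154
  − 2 · |-1 -5; 2 2| = −2·(-2 − (-10)) = -16
  + 2 · |-1 -5; -4 7| = 2·(-7 − 20) = -54
Sum: (-154) + (-16) + (-54) = -224

The determinant is -224.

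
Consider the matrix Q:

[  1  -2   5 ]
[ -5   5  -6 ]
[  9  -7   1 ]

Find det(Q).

11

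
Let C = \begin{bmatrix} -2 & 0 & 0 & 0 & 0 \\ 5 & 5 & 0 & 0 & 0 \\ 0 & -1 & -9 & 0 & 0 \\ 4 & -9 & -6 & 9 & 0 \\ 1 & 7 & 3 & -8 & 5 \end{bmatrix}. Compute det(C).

|C| = 4050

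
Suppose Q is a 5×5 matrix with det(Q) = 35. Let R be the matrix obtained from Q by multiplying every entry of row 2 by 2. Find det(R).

Scaling one row by 2 multiplies the determinant by 2.
det(R) = (2)·(35) = 70

The determinant is 70.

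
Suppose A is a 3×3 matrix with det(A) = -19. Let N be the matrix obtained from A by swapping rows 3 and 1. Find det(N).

19

Swapping two rows multiplies the determinant by −1.
det(N) = (-1)·(-19) = 19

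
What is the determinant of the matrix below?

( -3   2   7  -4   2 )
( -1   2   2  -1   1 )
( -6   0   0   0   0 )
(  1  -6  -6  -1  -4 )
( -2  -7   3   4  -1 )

270

Expand along row 3 (it has 4 zeros):
  + (-6) · M_31   where M_31 = det([2 7 -4 2; 2 2 -1 1; -6 -6 -1 -4; -7 3 4 -1]) = -45
det = (+1)·(-6)·(-45) = 270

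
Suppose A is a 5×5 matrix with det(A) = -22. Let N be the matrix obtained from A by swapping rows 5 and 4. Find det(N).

Swapping two rows multiplies the determinant by −1.
det(N) = (-1)·(-22) = 22

The determinant is 22.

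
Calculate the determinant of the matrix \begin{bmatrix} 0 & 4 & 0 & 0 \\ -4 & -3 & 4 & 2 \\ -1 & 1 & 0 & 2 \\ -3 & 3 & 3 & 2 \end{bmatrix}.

-8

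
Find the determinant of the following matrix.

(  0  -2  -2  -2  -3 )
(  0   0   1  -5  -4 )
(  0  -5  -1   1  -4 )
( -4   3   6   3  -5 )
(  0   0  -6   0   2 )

Expand along column 1 (it has 4 zeros):
  − (-4) · M_41   where M_41 = det([-2 -2 -2 -3; 0 1 -5 -4; -5 -1 1 -4; 0 -6 0 2]) = -26
det = (-1)·(-4)·(-26) = -104

-104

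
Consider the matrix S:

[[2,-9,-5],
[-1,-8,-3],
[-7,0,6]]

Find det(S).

Expand along row 3:
  + (-7) · |-9 -5; -8 -3| = (-7)·(27 − 40) = 91
  + 6 · |2 -9; -1 -8| = 6·(-16 − 9) = -150
Sum: (91) + (-150) = -59

det(S) = -59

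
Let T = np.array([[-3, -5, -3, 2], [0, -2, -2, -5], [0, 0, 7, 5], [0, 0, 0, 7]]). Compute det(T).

T is upper triangular, so det(T) is the product of the diagonal entries:
det = (-3) · (-2) · (7) · (7) = 294

|T| = 294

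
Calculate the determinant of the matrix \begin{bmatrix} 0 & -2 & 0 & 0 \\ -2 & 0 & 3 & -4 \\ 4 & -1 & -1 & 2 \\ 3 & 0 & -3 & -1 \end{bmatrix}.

Expand along row 1 (it has 3 zeros):
  − (-2) · M_12   where M_12 = det([-2 3 -4; 4 -1 2; 3 -3 -1]) = 52
det = (-1)·(-2)·(52) = 104

104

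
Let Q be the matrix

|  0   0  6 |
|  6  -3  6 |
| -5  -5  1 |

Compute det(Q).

Expand along row 1:
  + 6 · |6 -3; -5 -5| = 6·(-30 − 15) = -270

|Q| = -270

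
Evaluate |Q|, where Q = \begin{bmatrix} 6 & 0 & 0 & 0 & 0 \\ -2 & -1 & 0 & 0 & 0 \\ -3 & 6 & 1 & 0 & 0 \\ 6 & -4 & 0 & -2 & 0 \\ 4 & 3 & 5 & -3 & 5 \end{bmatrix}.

60

Q is lower triangular, so det(Q) is the product of the diagonal entries:
det = (6) · (-1) · (1) · (-2) · (5) = 60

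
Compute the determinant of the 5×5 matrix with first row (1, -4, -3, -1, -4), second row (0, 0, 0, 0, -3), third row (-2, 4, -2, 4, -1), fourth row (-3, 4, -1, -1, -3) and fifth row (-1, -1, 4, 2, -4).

The determinant is -948.

Expand along row 2 (it has 4 zeros):
  − (-3) · M_25   where M_25 = det([1 -4 -3 -1; -2 4 -2 4; -3 4 -1 -1; -1 -1 4 2]) = -316
det = (-1)·(-3)·(-316) = -948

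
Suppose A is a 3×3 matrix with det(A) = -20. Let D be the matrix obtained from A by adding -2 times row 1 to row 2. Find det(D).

det(D) = -20

Adding a multiple of one row to another leaves the determinant unchanged.
det(D) = (1)·(-20) = -20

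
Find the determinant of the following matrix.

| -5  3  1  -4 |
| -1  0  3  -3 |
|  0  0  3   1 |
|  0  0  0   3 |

The matrix is block upper-triangular with a 2×2 block and a 2×2 block on the diagonal, so its determinant equals the product of the determinants of the diagonal blocks.
det of the 2×2 block = 3
det of the 2×2 block = 9
det = (3)·(9) = 27

The determinant is 27.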